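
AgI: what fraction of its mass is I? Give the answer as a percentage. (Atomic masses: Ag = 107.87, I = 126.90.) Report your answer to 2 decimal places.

Molar mass = 1(107.87) + 1(126.90) = 234.770 g/mol
Mass of I per mole = 1 × 126.90 = 126.900 g
% I = 126.900 / 234.770 × 100 = 54.05%

54.05%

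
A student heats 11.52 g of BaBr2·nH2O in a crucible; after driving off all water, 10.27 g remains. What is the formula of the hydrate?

BaBr2·2H2O

Mass of water lost = 11.52 − 10.27 = 1.25 g → 1.25 / 18.02 = 0.06937 mol H2O
Molar mass of BaBr2 = 297.13 g/mol → mol BaBr2 = 10.27 / 297.13 = 0.03456
n = 0.06937 / 0.03456 = 2.01 ≈ 2 → BaBr2·2H2O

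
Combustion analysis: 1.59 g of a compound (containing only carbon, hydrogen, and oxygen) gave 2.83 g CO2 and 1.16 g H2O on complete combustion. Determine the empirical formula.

mol C = 2.83 / 44.01 = 0.06430; mass C = 0.06430 × 12.01 = 0.7723 g
mol H = 2 × (1.16 / 18.02) = 0.1287; mass H = 0.1287 × 1.008 = 0.1298 g
mass O = 1.59 − (0.9021) = 0.6879 g → mol O = 0.04300
Smallest is O at 0.043 mol; normalising gives C 1.496, H 2.994, O 1.000
Scaling by 2: C 2.99, H 5.99, O 2.00 → C3H6O2

C3H6O2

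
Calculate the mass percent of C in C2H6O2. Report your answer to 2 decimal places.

38.70%

Molar mass = 2(12.01) + 6(1.008) + 2(16.00) = 62.068 g/mol
Mass of C per mole = 2 × 12.01 = 24.020 g
% C = 24.020 / 62.068 × 100 = 38.70%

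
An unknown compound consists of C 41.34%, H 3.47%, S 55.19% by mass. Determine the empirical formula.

C2H2S

Assume 100 g: 41.34 g C, 3.47 g H, 55.19 g S.
n(C) = 41.34/12.01 = 3.442, n(H) = 3.47/1.008 = 3.442, n(S) = 55.19/32.07 = 1.721
Smallest is S at 1.721 mol; normalising gives C 2.000, H 2.000, S 1.000
→ C2H2S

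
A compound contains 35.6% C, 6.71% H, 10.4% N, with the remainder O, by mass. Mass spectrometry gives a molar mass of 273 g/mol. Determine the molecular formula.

Assume 100 g: 35.6 g C, 6.71 g H, 10.4 g N, 47.29 g O.
C: 35.6 g ÷ 12.01 g/mol = 2.964 mol
H: 6.71 g ÷ 1.008 g/mol = 6.657 mol
N: 10.4 g ÷ 14.01 g/mol = 0.7423 mol
O: 47.29 g ÷ 16.00 g/mol = 2.956 mol
Ratios (÷ 0.7423): C 3.993, H 8.967, N 1.000, O 3.982
Ratio ≈ 4:9:1:4, so the empirical formula is C4H9NO4
Empirical-formula mass = 135.12 g/mol
n = 273 / 135.12 = 2.02 ≈ 2
Molecular formula = (C4H9NO4)×2 = C8H18N2O8

C8H18N2O8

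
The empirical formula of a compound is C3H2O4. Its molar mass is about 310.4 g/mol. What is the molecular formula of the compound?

C9H6O12

Empirical-formula mass = 102.05 g/mol
n = 310.4 / 102.05 = 3.04 ≈ 3
Molecular formula = (C3H2O4)3 = C9H6O12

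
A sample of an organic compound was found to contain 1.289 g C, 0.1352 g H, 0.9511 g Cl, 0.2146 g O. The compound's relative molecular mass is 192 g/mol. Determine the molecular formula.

C8H10Cl2O

C: 1.289 g ÷ 12.01 g/mol = 0.1073 mol
H: 0.1352 g ÷ 1.008 g/mol = 0.1341 mol
Cl: 0.9511 g ÷ 35.45 g/mol = 0.02683 mol
O: 0.2146 g ÷ 16.00 g/mol = 0.01341 mol
Smallest is O at 0.01341 mol; normalising gives C 8.002, H 10.000, Cl 2.000, O 1.000
≈ 8:10:2:1 → C8H10Cl2O
Empirical-formula mass = 193.06 g/mol
n = 192 / 193.06 = 0.99 ≈ 1
Molecular formula = empirical formula = C8H10Cl2O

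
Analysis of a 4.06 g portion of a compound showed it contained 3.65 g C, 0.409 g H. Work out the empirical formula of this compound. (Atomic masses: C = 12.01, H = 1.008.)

Moles — C: 3.65 / 12.01 = 0.3039 mol; H: 0.409 / 1.008 = 0.4058 mol
Ratios (÷ 0.3039): C 1.000, H 1.335
Multiply by 3: C 3.00, H 4.01 → C3H4

C3H4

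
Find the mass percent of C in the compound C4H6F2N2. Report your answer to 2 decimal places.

40.00%

Molar mass = 4(12.01) + 6(1.008) + 2(19.00) + 2(14.01) = 120.108 g/mol
Mass of C per mole = 4 × 12.01 = 48.040 g
% C = 48.040 / 120.108 × 100 = 40.00%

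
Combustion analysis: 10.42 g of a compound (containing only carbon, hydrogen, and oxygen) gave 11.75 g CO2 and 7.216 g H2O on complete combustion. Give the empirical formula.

mol C = 11.75 / 44.01 = 0.2670; mass C = 0.2670 × 12.01 = 3.206 g
mol H = 2 × (7.216 / 18.02) = 0.8009; mass H = 0.8009 × 1.008 = 0.8073 g
mass O = 10.42 − (4.014) = 6.406 g → mol O = 0.4004
Smallest is C at 0.267 mol; normalising gives C 1.000, H 3.000, O 1.500
Scaling by 2: C 2.00, H 6.00, O 3.00 → C2H6O3

C2H6O3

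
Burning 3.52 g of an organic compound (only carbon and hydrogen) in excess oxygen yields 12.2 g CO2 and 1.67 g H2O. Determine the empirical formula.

C3H2

mol C = 12.2 / 44.01 = 0.2772; mass C = 0.2772 × 12.01 = 3.329 g
mol H = 2 × (1.67 / 18.02) = 0.1853; mass H = 0.1853 × 1.008 = 0.1868 g
Ratios (÷ 0.1853): C 1.496, H 1.000
Scaling by 2: C 2.99, H 2.00 → C3H2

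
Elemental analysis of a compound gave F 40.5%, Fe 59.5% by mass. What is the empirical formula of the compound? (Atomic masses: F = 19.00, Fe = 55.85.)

F2Fe

Assume 100 g: 40.5 g F, 59.5 g Fe.
Moles — F: 40.5 / 19.00 = 2.132 mol; Fe: 59.5 / 55.85 = 1.065 mol
Smallest is Fe at 1.065 mol; normalising gives F 2.001, Fe 1.000
≈ 2:1 → F2Fe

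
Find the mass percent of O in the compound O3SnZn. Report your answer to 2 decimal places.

20.68%

Molar mass = 3(16.00) + 1(118.71) + 1(65.38) = 232.090 g/mol
Mass of O per mole = 3 × 16.00 = 48.000 g
% O = 48.000 / 232.090 × 100 = 20.68%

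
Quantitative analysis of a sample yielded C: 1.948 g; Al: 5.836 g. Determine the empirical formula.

Moles — C: 1.948 / 12.01 = 0.1622 mol; Al: 5.836 / 26.98 = 0.2163 mol
Smallest is C at 0.1622 mol; normalising gives C 1.000, Al 1.334
×3: C 3.00, Al 4.00 → C3Al4

C3Al4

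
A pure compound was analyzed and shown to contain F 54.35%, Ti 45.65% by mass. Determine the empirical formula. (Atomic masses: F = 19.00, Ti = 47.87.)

Assume 100 g: 54.35 g F, 45.65 g Ti.
F: 54.35 g ÷ 19.00 g/mol = 2.861 mol
Ti: 45.65 g ÷ 47.87 g/mol = 0.9536 mol
Smallest is Ti at 0.9536 mol; normalising gives F 3.000, Ti 1.000
→ F3Ti

F3Ti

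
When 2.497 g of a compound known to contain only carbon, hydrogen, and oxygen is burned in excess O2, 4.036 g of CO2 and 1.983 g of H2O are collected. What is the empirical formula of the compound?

C5H12O4

mol C = 4.036 / 44.01 = 0.09171; mass C = 0.09171 × 12.01 = 1.101 g
mol H = 2 × (1.983 / 18.02) = 0.2201; mass H = 0.2201 × 1.008 = 0.2218 g
mass O = 2.497 − (1.323) = 1.174 g → mol O = 0.07336
Smallest is O at 0.07336 mol; normalising gives C 1.250, H 3.000, O 1.000
Multiply by 4: C 5.00, H 12.00, O 4.00 → C5H12O4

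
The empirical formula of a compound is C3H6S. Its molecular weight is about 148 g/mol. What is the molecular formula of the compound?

C6H12S2

Empirical-formula mass = 74.15 g/mol
n = 148 / 74.15 = 2.00 ≈ 2
Molecular formula = (C3H6S)2 = C6H12S2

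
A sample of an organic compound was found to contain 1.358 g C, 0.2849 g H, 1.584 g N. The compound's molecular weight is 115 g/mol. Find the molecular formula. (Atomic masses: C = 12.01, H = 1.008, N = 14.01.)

C4H10N4

Moles — C: 1.358 / 12.01 = 0.1131 mol; H: 0.2849 / 1.008 = 0.2826 mol; N: 1.584 / 14.01 = 0.1131 mol
Smallest is N at 0.1131 mol; normalising gives C 1.000, H 2.500, N 1.000
×2: C 2.00, H 5.00, N 2.00 → C2H5N2
Empirical-formula mass = 57.08 g/mol
n = 115 / 57.08 = 2.01 ≈ 2
Molecular formula = (C2H5N2)×2 = C4H10N4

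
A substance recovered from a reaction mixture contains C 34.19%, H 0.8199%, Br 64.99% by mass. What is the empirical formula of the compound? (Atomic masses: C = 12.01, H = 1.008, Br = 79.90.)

Assume 100 g: 34.19 g C, 0.8199 g H, 64.99 g Br.
C: 34.19 g ÷ 12.01 g/mol = 2.847 mol
H: 0.8199 g ÷ 1.008 g/mol = 0.8134 mol
Br: 64.99 g ÷ 79.90 g/mol = 0.8134 mol
Smallest is Br at 0.8134 mol; normalising gives C 3.500, H 1.000, Br 1.000
×2: C 7.00, H 2.00, Br 2.00 → C7H2Br2

C7H2Br2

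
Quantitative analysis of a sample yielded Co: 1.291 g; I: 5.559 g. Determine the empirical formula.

Co: 1.291 g ÷ 58.93 g/mol = 0.02191 mol
I: 5.559 g ÷ 126.90 g/mol = 0.04381 mol
Ratios (÷ 0.02191): Co 1.000, I 2.000
Ratio ≈ 1:2, so the empirical formula is CoI2

CoI2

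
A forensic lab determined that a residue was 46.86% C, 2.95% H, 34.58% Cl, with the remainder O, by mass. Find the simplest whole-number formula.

Assume 100 g: 46.86 g C, 2.95 g H, 34.58 g Cl, 15.61 g O.
C: 46.86 g ÷ 12.01 g/mol = 3.902 mol
H: 2.95 g ÷ 1.008 g/mol = 2.927 mol
Cl: 34.58 g ÷ 35.45 g/mol = 0.9755 mol
O: 15.61 g ÷ 16.00 g/mol = 0.9756 mol
Ratios (÷ 0.9755): C 4.000, H 3.000, Cl 1.000, O 1.000
≈ 4:3:1:1 → C4H3ClO

C4H3ClO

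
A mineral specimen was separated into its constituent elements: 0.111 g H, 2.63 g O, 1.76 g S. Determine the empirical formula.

n(H) = 0.111/1.008 = 0.1101, n(O) = 2.63/16.00 = 0.1644, n(S) = 1.76/32.07 = 0.05488
Divide by the smallest (0.05488 mol S): H 2.007, O 2.995, S 1.000
≈ 2:3:1 → H2O3S

H2O3S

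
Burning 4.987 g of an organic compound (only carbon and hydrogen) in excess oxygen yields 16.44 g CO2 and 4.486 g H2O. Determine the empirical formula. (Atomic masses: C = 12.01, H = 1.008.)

mol C = 16.44 / 44.01 = 0.3736; mass C = 0.3736 × 12.01 = 4.486 g
mol H = 2 × (4.486 / 18.02) = 0.4979; mass H = 0.4979 × 1.008 = 0.5019 g
Ratios (÷ 0.3736): C 1.000, H 1.333
×3: C 3.00, H 4.00 → C3H4

C3H4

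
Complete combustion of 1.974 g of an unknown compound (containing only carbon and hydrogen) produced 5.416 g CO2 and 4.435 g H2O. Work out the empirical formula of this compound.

CH4

mol C = 5.416 / 44.01 = 0.1231; mass C = 0.1231 × 12.01 = 1.478 g
mol H = 2 × (4.435 / 18.02) = 0.4922; mass H = 0.4922 × 1.008 = 0.4962 g
Divide by the smallest (0.1231 mol C): C 1.000, H 4.000
→ CH4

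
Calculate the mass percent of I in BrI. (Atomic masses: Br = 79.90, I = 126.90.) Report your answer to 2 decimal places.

61.36%

Molar mass = 1(79.90) + 1(126.90) = 206.800 g/mol
Mass of I per mole = 1 × 126.90 = 126.900 g
% I = 126.900 / 206.800 × 100 = 61.36%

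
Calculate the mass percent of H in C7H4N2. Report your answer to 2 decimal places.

3.47%

Molar mass = 7(12.01) + 4(1.008) + 2(14.01) = 116.122 g/mol
Mass of H per mole = 4 × 1.008 = 4.032 g
% H = 4.032 / 116.122 × 100 = 3.47%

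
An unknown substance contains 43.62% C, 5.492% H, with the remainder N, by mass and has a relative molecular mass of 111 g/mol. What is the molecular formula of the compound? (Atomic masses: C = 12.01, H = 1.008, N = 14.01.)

C4H6N4

Assume 100 g: 43.62 g C, 5.492 g H, 50.888 g N.
Moles — C: 43.62 / 12.01 = 3.632 mol; H: 5.492 / 1.008 = 5.448 mol; N: 50.888 / 14.01 = 3.632 mol
Ratios (÷ 3.632): C 1.000, H 1.500, N 1.000
×2: C 2.00, H 3.00, N 2.00 → C2H3N2
Empirical-formula mass = 55.06 g/mol
n = 111 / 55.06 = 2.02 ≈ 2
Molecular formula = (C2H3N2)×2 = C4H6N4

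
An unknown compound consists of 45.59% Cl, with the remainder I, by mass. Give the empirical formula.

Assume 100 g: 45.59 g Cl, 54.41 g I.
Moles — Cl: 45.59 / 35.45 = 1.286 mol; I: 54.41 / 126.90 = 0.4288 mol
Ratios (÷ 0.4288): Cl 2.999, I 1.000
Ratio ≈ 3:1, so the empirical formula is Cl3I

Cl3I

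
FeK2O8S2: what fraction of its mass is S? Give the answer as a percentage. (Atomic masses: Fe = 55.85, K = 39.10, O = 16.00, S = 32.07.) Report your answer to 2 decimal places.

Molar mass = 1(55.85) + 2(39.10) + 8(16.00) + 2(32.07) = 326.190 g/mol
Mass of S per mole = 2 × 32.07 = 64.140 g
% S = 64.140 / 326.190 × 100 = 19.66%

19.66%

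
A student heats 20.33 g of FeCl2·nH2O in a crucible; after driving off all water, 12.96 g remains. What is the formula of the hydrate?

FeCl2·4H2O

Mass of water lost = 20.33 − 12.96 = 7.37 g → 7.37 / 18.02 = 0.409 mol H2O
Molar mass of FeCl2 = 126.75 g/mol → mol FeCl2 = 12.96 / 126.75 = 0.1022
n = 0.409 / 0.1022 = 4.00 ≈ 4 → FeCl2·4H2O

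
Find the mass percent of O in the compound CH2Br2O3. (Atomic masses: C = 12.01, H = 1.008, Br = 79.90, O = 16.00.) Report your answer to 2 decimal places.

Molar mass = 1(12.01) + 2(1.008) + 2(79.90) + 3(16.00) = 221.826 g/mol
Mass of O per mole = 3 × 16.00 = 48.000 g
% O = 48.000 / 221.826 × 100 = 21.64%

21.64%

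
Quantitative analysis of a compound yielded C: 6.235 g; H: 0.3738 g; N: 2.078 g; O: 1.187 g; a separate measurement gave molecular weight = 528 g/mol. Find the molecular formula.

C28H20N8O4

n(C) = 6.235/12.01 = 0.5192, n(H) = 0.3738/1.008 = 0.3708, n(N) = 2.078/14.01 = 0.1483, n(O) = 1.187/16.00 = 0.07419
Divide by the smallest (0.07419 mol O): C 6.998, H 4.999, N 1.999, O 1.000
≈ 7:5:2:1 → C7H5N2O
Empirical-formula mass = 133.13 g/mol
n = 528 / 133.13 = 3.97 ≈ 4
Molecular formula = (C7H5N2O)×4 = C28H20N8O4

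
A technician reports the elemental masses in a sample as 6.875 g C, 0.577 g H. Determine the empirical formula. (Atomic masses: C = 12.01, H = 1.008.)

CH

C: 6.875 g ÷ 12.01 g/mol = 0.5724 mol
H: 0.577 g ÷ 1.008 g/mol = 0.5724 mol
Ratios (÷ 0.5724): C 1.000, H 1.000
→ CH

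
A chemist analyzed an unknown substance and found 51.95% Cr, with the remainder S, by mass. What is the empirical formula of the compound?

Cr2S3

Assume 100 g: 51.95 g Cr, 48.05 g S.
n(Cr) = 51.95/52.00 = 0.999, n(S) = 48.05/32.07 = 1.498
Divide by the smallest (0.999 mol Cr): Cr 1.000, S 1.500
×2: Cr 2.00, S 3.00 → Cr2S3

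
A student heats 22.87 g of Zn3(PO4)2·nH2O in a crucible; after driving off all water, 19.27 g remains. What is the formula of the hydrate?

Zn3(PO4)2·4H2O

Mass of water lost = 22.87 − 19.27 = 3.6 g → 3.6 / 18.02 = 0.1998 mol H2O
Molar mass of Zn3(PO4)2 = 386.08 g/mol → mol Zn3(PO4)2 = 19.27 / 386.08 = 0.04991
n = 0.1998 / 0.04991 = 4.00 ≈ 4 → Zn3(PO4)2·4H2O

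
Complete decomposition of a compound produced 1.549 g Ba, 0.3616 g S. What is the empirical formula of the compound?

Moles — Ba: 1.549 / 137.33 = 0.01128 mol; S: 0.3616 / 32.07 = 0.01128 mol
Smallest is S at 0.01128 mol; normalising gives Ba 1.000, S 1.000
Ratio ≈ 1:1, so the empirical formula is BaS

BaS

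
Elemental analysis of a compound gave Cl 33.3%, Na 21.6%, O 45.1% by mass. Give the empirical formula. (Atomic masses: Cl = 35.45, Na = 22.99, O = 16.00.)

Assume 100 g: 33.3 g Cl, 21.6 g Na, 45.1 g O.
Moles — Cl: 33.3 / 35.45 = 0.9394 mol; Na: 21.6 / 22.99 = 0.9395 mol; O: 45.1 / 16.00 = 2.819 mol
Smallest is Cl at 0.9394 mol; normalising gives Cl 1.000, Na 1.000, O 3.001
Ratio ≈ 1:1:3, so the empirical formula is ClNaO3

ClNaO3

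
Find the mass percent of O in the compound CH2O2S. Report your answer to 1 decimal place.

Molar mass = 1(12.01) + 2(1.008) + 2(16.00) + 1(32.07) = 78.096 g/mol
Mass of O per mole = 2 × 16.00 = 32.000 g
% O = 32.000 / 78.096 × 100 = 41.0%

41.0%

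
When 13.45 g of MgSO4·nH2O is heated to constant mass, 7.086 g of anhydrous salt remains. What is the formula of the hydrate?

Mass of water lost = 13.45 − 7.086 = 6.364 g → 6.364 / 18.02 = 0.3532 mol H2O
Molar mass of MgSO4 = 120.38 g/mol → mol MgSO4 = 7.086 / 120.38 = 0.05886
n = 0.3532 / 0.05886 = 6.00 ≈ 6 → MgSO4·6H2O

MgSO4·6H2O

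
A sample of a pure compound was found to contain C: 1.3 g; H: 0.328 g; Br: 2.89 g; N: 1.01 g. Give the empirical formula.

C3H9BrN2

Moles — C: 1.3 / 12.01 = 0.1082 mol; H: 0.328 / 1.008 = 0.3254 mol; Br: 2.89 / 79.90 = 0.03617 mol; N: 1.01 / 14.01 = 0.07209 mol
Smallest is Br at 0.03617 mol; normalising gives C 2.993, H 8.996, Br 1.000, N 1.993
→ C3H9BrN2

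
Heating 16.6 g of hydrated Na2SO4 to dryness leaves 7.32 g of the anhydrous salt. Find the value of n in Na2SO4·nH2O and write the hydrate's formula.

Mass of water lost = 16.6 − 7.32 = 9.28 g → 9.28 / 18.02 = 0.515 mol H2O
Molar mass of Na2SO4 = 142.05 g/mol → mol Na2SO4 = 7.32 / 142.05 = 0.05153
n = 0.515 / 0.05153 = 9.99 ≈ 10 → Na2SO4·10H2O

Na2SO4·10H2O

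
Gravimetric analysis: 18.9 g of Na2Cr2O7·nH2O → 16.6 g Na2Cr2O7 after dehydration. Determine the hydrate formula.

Na2Cr2O7·2H2O

Mass of water lost = 18.9 − 16.6 = 2.3 g → 2.3 / 18.02 = 0.1276 mol H2O
Molar mass of Na2Cr2O7 = 261.98 g/mol → mol Na2Cr2O7 = 16.6 / 261.98 = 0.06336
n = 0.1276 / 0.06336 = 2.01 ≈ 2 → Na2Cr2O7·2H2O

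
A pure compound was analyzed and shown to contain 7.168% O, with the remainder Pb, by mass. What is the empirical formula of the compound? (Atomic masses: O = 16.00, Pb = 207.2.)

OPb

Assume 100 g: 7.168 g O, 92.832 g Pb.
Moles — O: 7.168 / 16.00 = 0.448 mol; Pb: 92.832 / 207.2 = 0.448 mol
Smallest is O at 0.448 mol; normalising gives O 1.000, Pb 1.000
≈ 1:1 → OPb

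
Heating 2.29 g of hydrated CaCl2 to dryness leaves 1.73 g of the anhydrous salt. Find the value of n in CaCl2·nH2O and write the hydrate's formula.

CaCl2·2H2O

Mass of water lost = 2.29 − 1.73 = 0.56 g → 0.56 / 18.02 = 0.03108 mol H2O
Molar mass of CaCl2 = 110.98 g/mol → mol CaCl2 = 1.73 / 110.98 = 0.01559
n = 0.03108 / 0.01559 = 1.99 ≈ 2 → CaCl2·2H2O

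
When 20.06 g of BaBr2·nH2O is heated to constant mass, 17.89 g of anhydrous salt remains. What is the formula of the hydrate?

BaBr2·2H2O

Mass of water lost = 20.06 − 17.89 = 2.17 g → 2.17 / 18.02 = 0.1204 mol H2O
Molar mass of BaBr2 = 297.13 g/mol → mol BaBr2 = 17.89 / 297.13 = 0.06021
n = 0.1204 / 0.06021 = 2.00 ≈ 2 → BaBr2·2H2O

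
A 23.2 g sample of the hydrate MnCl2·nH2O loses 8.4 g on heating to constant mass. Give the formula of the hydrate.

MnCl2·4H2O

Mass of anhydrous MnCl2 = 23.2 − 8.4 = 14.8 g
mol H2O = 8.4 / 18.02 = 0.4661
Molar mass of MnCl2 = 125.84 g/mol → mol MnCl2 = 14.8 / 125.84 = 0.1176
n = 0.4661 / 0.1176 = 3.96 ≈ 4 → MnCl2·4H2O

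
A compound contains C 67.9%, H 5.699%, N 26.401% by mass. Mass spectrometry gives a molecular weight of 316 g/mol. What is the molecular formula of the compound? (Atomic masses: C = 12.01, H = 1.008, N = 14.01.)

Assume 100 g: 67.9 g C, 5.699 g H, 26.401 g N.
Moles — C: 67.9 / 12.01 = 5.654 mol; H: 5.699 / 1.008 = 5.654 mol; N: 26.401 / 14.01 = 1.884 mol
Divide by the smallest (1.884 mol N): C 3.000, H 3.000, N 1.000
→ C3H3N
Empirical-formula mass = 53.06 g/mol
n = 316 / 53.06 = 5.96 ≈ 6
Molecular formula = (C3H3N)×6 = C18H18N6

C18H18N6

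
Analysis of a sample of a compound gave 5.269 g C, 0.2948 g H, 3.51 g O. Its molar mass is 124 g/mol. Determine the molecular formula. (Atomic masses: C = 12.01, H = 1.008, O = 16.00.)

C: 5.269 g ÷ 12.01 g/mol = 0.4387 mol
H: 0.2948 g ÷ 1.008 g/mol = 0.2925 mol
O: 3.51 g ÷ 16.00 g/mol = 0.2194 mol
Smallest is O at 0.2194 mol; normalising gives C 2.000, H 1.333, O 1.000
Multiply by 3: C 6.00, H 4.00, O 3.00 → C6H4O3
Empirical-formula mass = 124.09 g/mol
n = 124 / 124.09 = 1.00 ≈ 1
Molecular formula = empirical formula = C6H4O3

C6H4O3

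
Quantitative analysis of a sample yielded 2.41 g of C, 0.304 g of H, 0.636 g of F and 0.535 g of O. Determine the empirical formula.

C6H9FO

n(C) = 2.41/12.01 = 0.2007, n(H) = 0.304/1.008 = 0.3016, n(F) = 0.636/19.00 = 0.03347, n(O) = 0.535/16.00 = 0.03344
Ratios (÷ 0.03344): C 6.001, H 9.019, F 1.001, O 1.000
Ratio ≈ 6:9:1:1, so the empirical formula is C6H9FO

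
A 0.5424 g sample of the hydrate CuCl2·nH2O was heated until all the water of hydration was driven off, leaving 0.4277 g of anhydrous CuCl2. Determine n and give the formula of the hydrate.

Mass of water lost = 0.5424 − 0.4277 = 0.1147 g → 0.1147 / 18.02 = 0.006365 mol H2O
Molar mass of CuCl2 = 134.45 g/mol → mol CuCl2 = 0.4277 / 134.45 = 0.003181
n = 0.006365 / 0.003181 = 2.00 ≈ 2 → CuCl2·2H2O

CuCl2·2H2O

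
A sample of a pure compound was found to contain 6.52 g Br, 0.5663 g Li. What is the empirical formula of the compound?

BrLi

Moles — Br: 6.52 / 79.90 = 0.0816 mol; Li: 0.5663 / 6.94 = 0.0816 mol
Divide by the smallest (0.0816 mol Li): Br 1.000, Li 1.000
Ratio ≈ 1:1, so the empirical formula is BrLi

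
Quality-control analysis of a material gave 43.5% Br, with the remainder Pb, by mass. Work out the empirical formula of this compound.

Br2Pb

Assume 100 g: 43.5 g Br, 56.5 g Pb.
n(Br) = 43.5/79.90 = 0.5444, n(Pb) = 56.5/207.2 = 0.2727
Divide by the smallest (0.2727 mol Pb): Br 1.997, Pb 1.000
→ Br2Pb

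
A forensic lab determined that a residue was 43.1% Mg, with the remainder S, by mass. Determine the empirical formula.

Assume 100 g: 43.1 g Mg, 56.9 g S.
n(Mg) = 43.1/24.31 = 1.773, n(S) = 56.9/32.07 = 1.774
Ratios (÷ 1.773): Mg 1.000, S 1.001
→ MgS

MgS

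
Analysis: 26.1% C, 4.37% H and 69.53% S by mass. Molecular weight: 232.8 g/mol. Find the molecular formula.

C5H10S5

Assume 100 g: 26.1 g C, 4.37 g H, 69.53 g S.
Moles — C: 26.1 / 12.01 = 2.173 mol; H: 4.37 / 1.008 = 4.335 mol; S: 69.53 / 32.07 = 2.168 mol
Divide by the smallest (2.168 mol S): C 1.002, H 2.000, S 1.000
Ratio ≈ 1:2:1, so the empirical formula is CH2S
Empirical-formula mass = 46.10 g/mol
n = 232.8 / 46.10 = 5.05 ≈ 5
Molecular formula = (CH2S)×5 = C5H10S5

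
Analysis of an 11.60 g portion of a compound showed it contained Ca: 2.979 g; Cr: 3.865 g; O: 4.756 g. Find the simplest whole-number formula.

CaCrO4

Ca: 2.979 g ÷ 40.08 g/mol = 0.07433 mol
Cr: 3.865 g ÷ 52.00 g/mol = 0.07433 mol
O: 4.756 g ÷ 16.00 g/mol = 0.2973 mol
Divide by the smallest (0.07433 mol Ca): Ca 1.000, Cr 1.000, O 3.999
≈ 1:1:4 → CaCrO4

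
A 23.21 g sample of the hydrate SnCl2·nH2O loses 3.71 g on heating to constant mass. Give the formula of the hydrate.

SnCl2·2H2O

Mass of anhydrous SnCl2 = 23.21 − 3.71 = 19.5 g
mol H2O = 3.71 / 18.02 = 0.2059
Molar mass of SnCl2 = 189.61 g/mol → mol SnCl2 = 19.5 / 189.61 = 0.1028
n = 0.2059 / 0.1028 = 2.00 ≈ 2 → SnCl2·2H2O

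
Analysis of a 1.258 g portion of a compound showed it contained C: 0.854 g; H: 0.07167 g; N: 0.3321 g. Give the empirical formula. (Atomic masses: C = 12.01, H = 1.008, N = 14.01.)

C3H3N

Moles — C: 0.854 / 12.01 = 0.07111 mol; H: 0.07167 / 1.008 = 0.0711 mol; N: 0.3321 / 14.01 = 0.0237 mol
Smallest is N at 0.0237 mol; normalising gives C 3.000, H 2.999, N 1.000
≈ 3:3:1 → C3H3N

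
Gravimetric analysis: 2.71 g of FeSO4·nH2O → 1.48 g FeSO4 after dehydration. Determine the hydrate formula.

Mass of water lost = 2.71 − 1.48 = 1.23 g → 1.23 / 18.02 = 0.06826 mol H2O
Molar mass of FeSO4 = 151.92 g/mol → mol FeSO4 = 1.48 / 151.92 = 0.009742
n = 0.06826 / 0.009742 = 7.01 ≈ 7 → FeSO4·7H2O

FeSO4·7H2O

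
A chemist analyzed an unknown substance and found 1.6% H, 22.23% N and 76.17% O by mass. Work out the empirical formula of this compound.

HNO3

Assume 100 g: 1.6 g H, 22.23 g N, 76.17 g O.
H: 1.6 g ÷ 1.008 g/mol = 1.587 mol
N: 22.23 g ÷ 14.01 g/mol = 1.587 mol
O: 76.17 g ÷ 16.00 g/mol = 4.761 mol
Ratios (÷ 1.587): H 1.000, N 1.000, O 3.000
→ HNO3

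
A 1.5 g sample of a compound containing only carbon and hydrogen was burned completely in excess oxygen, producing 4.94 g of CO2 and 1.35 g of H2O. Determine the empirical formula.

C3H4

mol C = 4.94 / 44.01 = 0.1122; mass C = 0.1122 × 12.01 = 1.348 g
mol H = 2 × (1.35 / 18.02) = 0.1498; mass H = 0.1498 × 1.008 = 0.1510 g
Divide by the smallest (0.1122 mol C): C 1.000, H 1.335
×3: C 3.00, H 4.00 → C3H4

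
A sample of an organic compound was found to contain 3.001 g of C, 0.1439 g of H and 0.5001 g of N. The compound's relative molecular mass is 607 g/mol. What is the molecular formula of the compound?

C: 3.001 g ÷ 12.01 g/mol = 0.2499 mol
H: 0.1439 g ÷ 1.008 g/mol = 0.1428 mol
N: 0.5001 g ÷ 14.01 g/mol = 0.0357 mol
Ratios (÷ 0.0357): C 7.000, H 3.999, N 1.000
Ratio ≈ 7:4:1, so the empirical formula is C7H4N
Empirical-formula mass = 102.11 g/mol
n = 607 / 102.11 = 5.94 ≈ 6
Molecular formula = (C7H4N)×6 = C42H24N6

C42H24N6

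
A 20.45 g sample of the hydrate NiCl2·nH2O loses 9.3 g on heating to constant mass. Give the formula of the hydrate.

Mass of anhydrous NiCl2 = 20.45 − 9.3 = 11.15 g
mol H2O = 9.3 / 18.02 = 0.5161
Molar mass of NiCl2 = 129.59 g/mol → mol NiCl2 = 11.15 / 129.59 = 0.08604
n = 0.5161 / 0.08604 = 6.00 ≈ 6 → NiCl2·6H2O

NiCl2·6H2O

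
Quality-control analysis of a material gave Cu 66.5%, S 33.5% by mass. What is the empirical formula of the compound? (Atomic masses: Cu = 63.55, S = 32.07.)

Assume 100 g: 66.5 g Cu, 33.5 g S.
Cu: 66.5 g ÷ 63.55 g/mol = 1.046 mol
S: 33.5 g ÷ 32.07 g/mol = 1.045 mol
Divide by the smallest (1.045 mol S): Cu 1.002, S 1.000
Ratio ≈ 1:1, so the empirical formula is CuS

CuS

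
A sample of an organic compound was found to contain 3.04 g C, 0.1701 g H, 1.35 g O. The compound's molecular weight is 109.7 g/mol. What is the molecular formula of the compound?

C6H4O2

n(C) = 3.04/12.01 = 0.2531, n(H) = 0.1701/1.008 = 0.1688, n(O) = 1.35/16.00 = 0.08438
Smallest is O at 0.08438 mol; normalising gives C 3.000, H 2.000, O 1.000
Ratio ≈ 3:2:1, so the empirical formula is C3H2O
Empirical-formula mass = 54.05 g/mol
n = 109.7 / 54.05 = 2.03 ≈ 2
Molecular formula = (C3H2O)×2 = C6H4O2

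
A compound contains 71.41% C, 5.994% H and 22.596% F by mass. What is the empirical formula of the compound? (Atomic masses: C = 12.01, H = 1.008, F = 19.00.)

C5H5F

Assume 100 g: 71.41 g C, 5.994 g H, 22.596 g F.
n(C) = 71.41/12.01 = 5.946, n(H) = 5.994/1.008 = 5.946, n(F) = 22.596/19.00 = 1.189
Divide by the smallest (1.189 mol F): C 5.000, H 5.000, F 1.000
≈ 5:5:1 → C5H5F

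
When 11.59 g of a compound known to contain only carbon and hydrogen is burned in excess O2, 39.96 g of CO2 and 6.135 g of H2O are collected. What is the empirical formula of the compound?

mol C = 39.96 / 44.01 = 0.9080; mass C = 0.9080 × 12.01 = 10.90 g
mol H = 2 × (6.135 / 18.02) = 0.6809; mass H = 0.6809 × 1.008 = 0.6864 g
Divide by the smallest (0.6809 mol H): C 1.333, H 1.000
×3: C 4.00, H 3.00 → C4H3

C4H3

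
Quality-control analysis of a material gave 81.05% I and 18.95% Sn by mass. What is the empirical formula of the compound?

Assume 100 g: 81.05 g I, 18.95 g Sn.
Moles — I: 81.05 / 126.90 = 0.6387 mol; Sn: 18.95 / 118.71 = 0.1596 mol
Ratios (÷ 0.1596): I 4.001, Sn 1.000
≈ 4:1 → I4Sn

I4Sn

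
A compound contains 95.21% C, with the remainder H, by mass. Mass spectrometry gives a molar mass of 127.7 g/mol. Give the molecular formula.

Assume 100 g: 95.21 g C, 4.79 g H.
C: 95.21 g ÷ 12.01 g/mol = 7.928 mol
H: 4.79 g ÷ 1.008 g/mol = 4.752 mol
Smallest is H at 4.752 mol; normalising gives C 1.668, H 1.000
Scaling by 3: C 5.00, H 3.00 → C5H3
Empirical-formula mass = 63.07 g/mol
n = 127.7 / 63.07 = 2.02 ≈ 2
Molecular formula = (C5H3)×2 = C10H6

C10H6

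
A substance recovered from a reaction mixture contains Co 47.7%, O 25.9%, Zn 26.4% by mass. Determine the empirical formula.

Assume 100 g: 47.7 g Co, 25.9 g O, 26.4 g Zn.
n(Co) = 47.7/58.93 = 0.8094, n(O) = 25.9/16.00 = 1.619, n(Zn) = 26.4/65.38 = 0.4038
Smallest is Zn at 0.4038 mol; normalising gives Co 2.005, O 4.009, Zn 1.000
→ Co2O4Zn

Co2O4Zn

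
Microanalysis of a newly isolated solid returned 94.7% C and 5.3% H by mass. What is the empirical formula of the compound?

Assume 100 g: 94.7 g C, 5.3 g H.
n(C) = 94.7/12.01 = 7.885, n(H) = 5.3/1.008 = 5.258
Smallest is H at 5.258 mol; normalising gives C 1.500, H 1.000
Multiply by 2: C 3.00, H 2.00 → C3H2

C3H2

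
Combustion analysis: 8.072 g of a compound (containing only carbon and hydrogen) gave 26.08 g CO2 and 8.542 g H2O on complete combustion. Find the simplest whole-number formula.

mol C = 26.08 / 44.01 = 0.5926; mass C = 0.5926 × 12.01 = 7.117 g
mol H = 2 × (8.542 / 18.02) = 0.9481; mass H = 0.9481 × 1.008 = 0.9556 g
Ratios (÷ 0.5926): C 1.000, H 1.600
Scaling by 5: C 5.00, H 8.00 → C5H8

C5H8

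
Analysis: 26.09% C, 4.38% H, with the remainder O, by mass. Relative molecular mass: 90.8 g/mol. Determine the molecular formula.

Assume 100 g: 26.09 g C, 4.38 g H, 69.53 g O.
n(C) = 26.09/12.01 = 2.172, n(H) = 4.38/1.008 = 4.345, n(O) = 69.53/16.00 = 4.346
Ratios (÷ 2.172): C 1.000, H 2.000, O 2.000
Ratio ≈ 1:2:2, so the empirical formula is CH2O2
Empirical-formula mass = 46.03 g/mol
n = 90.8 / 46.03 = 1.97 ≈ 2
Molecular formula = (CH2O2)×2 = C2H4O4

C2H4O4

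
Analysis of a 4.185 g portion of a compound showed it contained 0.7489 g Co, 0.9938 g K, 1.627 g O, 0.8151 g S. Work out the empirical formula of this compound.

CoK2O8S2

Co: 0.7489 g ÷ 58.93 g/mol = 0.01271 mol
K: 0.9938 g ÷ 39.10 g/mol = 0.02542 mol
O: 1.627 g ÷ 16.00 g/mol = 0.1017 mol
S: 0.8151 g ÷ 32.07 g/mol = 0.02542 mol
Ratios (÷ 0.01271): Co 1.000, K 2.000, O 8.002, S 2.000
→ CoK2O8S2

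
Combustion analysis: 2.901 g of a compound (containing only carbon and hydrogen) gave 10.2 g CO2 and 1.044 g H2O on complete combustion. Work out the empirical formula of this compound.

mol C = 10.2 / 44.01 = 0.2318; mass C = 0.2318 × 12.01 = 2.784 g
mol H = 2 × (1.044 / 18.02) = 0.1159; mass H = 0.1159 × 1.008 = 0.1168 g
Smallest is H at 0.1159 mol; normalising gives C 2.000, H 1.000
Ratio ≈ 2:1, so the empirical formula is C2H

C2H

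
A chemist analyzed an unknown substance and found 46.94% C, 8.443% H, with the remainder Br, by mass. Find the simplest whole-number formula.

C7H15Br

Assume 100 g: 46.94 g C, 8.443 g H, 44.617 g Br.
n(C) = 46.94/12.01 = 3.908, n(H) = 8.443/1.008 = 8.376, n(Br) = 44.617/79.90 = 0.5584
Ratios (÷ 0.5584): C 6.999, H 15.000, Br 1.000
≈ 7:15:1 → C7H15Br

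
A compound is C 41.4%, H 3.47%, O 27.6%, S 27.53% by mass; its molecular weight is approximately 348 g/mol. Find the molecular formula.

Assume 100 g: 41.4 g C, 3.47 g H, 27.6 g O, 27.53 g S.
n(C) = 41.4/12.01 = 3.447, n(H) = 3.47/1.008 = 3.442, n(O) = 27.6/16.00 = 1.725, n(S) = 27.53/32.07 = 0.8584
Smallest is S at 0.8584 mol; normalising gives C 4.016, H 4.010, O 2.009, S 1.000
≈ 4:4:2:1 → C4H4O2S
Empirical-formula mass = 116.14 g/mol
n = 348 / 116.14 = 3.00 ≈ 3
Molecular formula = (C4H4O2S)×3 = C12H12O6S3

C12H12O6S3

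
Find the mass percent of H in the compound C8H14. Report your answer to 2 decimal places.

12.81%

Molar mass = 8(12.01) + 14(1.008) = 110.192 g/mol
Mass of H per mole = 14 × 1.008 = 14.112 g
% H = 14.112 / 110.192 × 100 = 12.81%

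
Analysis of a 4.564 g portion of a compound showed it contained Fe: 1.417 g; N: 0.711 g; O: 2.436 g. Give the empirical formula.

Moles — Fe: 1.417 / 55.85 = 0.02537 mol; N: 0.711 / 14.01 = 0.05075 mol; O: 2.436 / 16.00 = 0.1522 mol
Divide by the smallest (0.02537 mol Fe): Fe 1.000, N 2.000, O 6.001
Ratio ≈ 1:2:6, so the empirical formula is FeN2O6

FeN2O6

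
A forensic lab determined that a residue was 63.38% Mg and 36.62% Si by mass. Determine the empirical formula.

Mg2Si

Assume 100 g: 63.38 g Mg, 36.62 g Si.
Mg: 63.38 g ÷ 24.31 g/mol = 2.607 mol
Si: 36.62 g ÷ 28.09 g/mol = 1.304 mol
Ratios (÷ 1.304): Mg 2.000, Si 1.000
≈ 2:1 → Mg2Si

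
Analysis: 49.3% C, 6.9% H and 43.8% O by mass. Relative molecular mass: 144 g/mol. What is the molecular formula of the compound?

Assume 100 g: 49.3 g C, 6.9 g H, 43.8 g O.
C: 49.3 g ÷ 12.01 g/mol = 4.105 mol
H: 6.9 g ÷ 1.008 g/mol = 6.845 mol
O: 43.8 g ÷ 16.00 g/mol = 2.737 mol
Ratios (÷ 2.737): C 1.500, H 2.501, O 1.000
Multiply by 2: C 3.00, H 5.00, O 2.00 → C3H5O2
Empirical-formula mass = 73.07 g/mol
n = 144 / 73.07 = 1.97 ≈ 2
Molecular formula = (C3H5O2)×2 = C6H10O4

C6H10O4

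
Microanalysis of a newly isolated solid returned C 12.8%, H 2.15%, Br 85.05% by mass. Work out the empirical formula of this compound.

Assume 100 g: 12.8 g C, 2.15 g H, 85.05 g Br.
C: 12.8 g ÷ 12.01 g/mol = 1.066 mol
H: 2.15 g ÷ 1.008 g/mol = 2.133 mol
Br: 85.05 g ÷ 79.90 g/mol = 1.064 mol
Ratios (÷ 1.064): C 1.001, H 2.004, Br 1.000
Ratio ≈ 1:2:1, so the empirical formula is CH2Br

CH2Br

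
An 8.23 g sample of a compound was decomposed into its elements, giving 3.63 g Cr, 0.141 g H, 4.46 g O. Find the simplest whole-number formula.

CrH2O4

Moles — Cr: 3.63 / 52.00 = 0.06981 mol; H: 0.141 / 1.008 = 0.1399 mol; O: 4.46 / 16.00 = 0.2787 mol
Divide by the smallest (0.06981 mol Cr): Cr 1.000, H 2.004, O 3.993
→ CrH2O4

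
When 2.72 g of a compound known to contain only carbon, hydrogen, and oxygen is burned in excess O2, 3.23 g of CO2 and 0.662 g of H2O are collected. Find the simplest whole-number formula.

mol C = 3.23 / 44.01 = 0.07339; mass C = 0.07339 × 12.01 = 0.8814 g
mol H = 2 × (0.662 / 18.02) = 0.07347; mass H = 0.07347 × 1.008 = 0.07406 g
mass O = 2.72 − (0.9555) = 1.764 g → mol O = 0.1103
Divide by the smallest (0.07339 mol C): C 1.000, H 1.001, O 1.503
×2: C 2.00, H 2.00, O 3.01 → C2H2O3

C2H2O3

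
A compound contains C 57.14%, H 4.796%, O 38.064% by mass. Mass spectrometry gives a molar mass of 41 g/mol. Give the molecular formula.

C2H2O

Assume 100 g: 57.14 g C, 4.796 g H, 38.064 g O.
C: 57.14 g ÷ 12.01 g/mol = 4.758 mol
H: 4.796 g ÷ 1.008 g/mol = 4.758 mol
O: 38.064 g ÷ 16.00 g/mol = 2.379 mol
Ratios (÷ 2.379): C 2.000, H 2.000, O 1.000
≈ 2:2:1 → C2H2O
Empirical-formula mass = 42.04 g/mol
n = 41 / 42.04 = 0.98 ≈ 1
Molecular formula = empirical formula = C2H2O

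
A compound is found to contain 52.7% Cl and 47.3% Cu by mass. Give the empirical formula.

Assume 100 g: 52.7 g Cl, 47.3 g Cu.
Moles — Cl: 52.7 / 35.45 = 1.487 mol; Cu: 47.3 / 63.55 = 0.7443 mol
Smallest is Cu at 0.7443 mol; normalising gives Cl 1.997, Cu 1.000
Ratio ≈ 2:1, so the empirical formula is Cl2Cu

Cl2Cu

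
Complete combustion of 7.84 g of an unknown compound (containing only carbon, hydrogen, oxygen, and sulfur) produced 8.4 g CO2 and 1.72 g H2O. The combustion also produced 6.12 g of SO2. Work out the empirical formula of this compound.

C4H4O3S2

mol C = 8.4 / 44.01 = 0.1909; mass C = 0.1909 × 12.01 = 2.292 g
mol H = 2 × (1.72 / 18.02) = 0.1909; mass H = 0.1909 × 1.008 = 0.1924 g
mol S = 6.12 / 64.07 = 0.09552; mass S = 3.063 g
mass O = 7.84 − (5.548) = 2.292 g → mol O = 0.1432
Divide by the smallest (0.09552 mol S): C 1.998, H 1.999, O 1.500, S 1.000
Scaling by 2: C 4.00, H 4.00, O 3.00, S 2.00 → C4H4O3S2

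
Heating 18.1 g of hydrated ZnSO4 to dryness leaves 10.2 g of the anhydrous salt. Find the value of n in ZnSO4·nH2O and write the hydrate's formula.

ZnSO4·7H2O

Mass of water lost = 18.1 − 10.2 = 7.9 g → 7.9 / 18.02 = 0.4384 mol H2O
Molar mass of ZnSO4 = 161.45 g/mol → mol ZnSO4 = 10.2 / 161.45 = 0.06318
n = 0.4384 / 0.06318 = 6.94 ≈ 7 → ZnSO4·7H2O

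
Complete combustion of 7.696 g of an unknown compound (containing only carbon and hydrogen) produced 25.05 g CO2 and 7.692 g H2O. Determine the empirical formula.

C2H3

mol C = 25.05 / 44.01 = 0.5692; mass C = 0.5692 × 12.01 = 6.836 g
mol H = 2 × (7.692 / 18.02) = 0.8537; mass H = 0.8537 × 1.008 = 0.8605 g
Ratios (÷ 0.5692): C 1.000, H 1.500
Scaling by 2: C 2.00, H 3.00 → C2H3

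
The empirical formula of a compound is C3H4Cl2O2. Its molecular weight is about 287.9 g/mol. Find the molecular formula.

Empirical-formula mass = 142.96 g/mol
n = 287.9 / 142.96 = 2.01 ≈ 2
Molecular formula = (C3H4Cl2O2)2 = C6H8Cl4O4

C6H8Cl4O4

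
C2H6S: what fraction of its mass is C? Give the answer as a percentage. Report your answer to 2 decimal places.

38.66%

Molar mass = 2(12.01) + 6(1.008) + 1(32.07) = 62.138 g/mol
Mass of C per mole = 2 × 12.01 = 24.020 g
% C = 24.020 / 62.138 × 100 = 38.66%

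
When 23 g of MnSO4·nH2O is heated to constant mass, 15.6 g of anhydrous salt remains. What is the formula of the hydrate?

Mass of water lost = 23 − 15.6 = 7.4 g → 7.4 / 18.02 = 0.4107 mol H2O
Molar mass of MnSO4 = 151.01 g/mol → mol MnSO4 = 15.6 / 151.01 = 0.1033
n = 0.4107 / 0.1033 = 3.98 ≈ 4 → MnSO4·4H2O

MnSO4·4H2O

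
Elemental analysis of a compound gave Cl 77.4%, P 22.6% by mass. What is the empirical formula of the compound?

Cl3P

Assume 100 g: 77.4 g Cl, 22.6 g P.
n(Cl) = 77.4/35.45 = 2.183, n(P) = 22.6/30.97 = 0.7297
Smallest is P at 0.7297 mol; normalising gives Cl 2.992, P 1.000
Ratio ≈ 3:1, so the empirical formula is Cl3P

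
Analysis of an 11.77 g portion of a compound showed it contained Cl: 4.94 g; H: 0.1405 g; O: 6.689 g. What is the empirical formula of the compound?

Cl: 4.94 g ÷ 35.45 g/mol = 0.1394 mol
H: 0.1405 g ÷ 1.008 g/mol = 0.1394 mol
O: 6.689 g ÷ 16.00 g/mol = 0.4181 mol
Smallest is Cl at 0.1394 mol; normalising gives Cl 1.000, H 1.000, O 3.000
Ratio ≈ 1:1:3, so the empirical formula is ClHO3

ClHO3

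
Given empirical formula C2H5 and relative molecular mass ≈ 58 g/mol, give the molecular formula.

C4H10

Empirical-formula mass = 29.06 g/mol
n = 58 / 29.06 = 2.00 ≈ 2
Molecular formula = (C2H5)2 = C4H10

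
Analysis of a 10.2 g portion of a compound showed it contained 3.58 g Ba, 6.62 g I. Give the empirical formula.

n(Ba) = 3.58/137.33 = 0.02607, n(I) = 6.62/126.90 = 0.05217
Smallest is Ba at 0.02607 mol; normalising gives Ba 1.000, I 2.001
→ BaI2

BaI2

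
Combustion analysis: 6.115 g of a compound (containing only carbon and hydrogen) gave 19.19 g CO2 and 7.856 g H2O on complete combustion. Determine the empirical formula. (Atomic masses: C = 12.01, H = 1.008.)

mol C = 19.19 / 44.01 = 0.4360; mass C = 0.4360 × 12.01 = 5.237 g
mol H = 2 × (7.856 / 18.02) = 0.8719; mass H = 0.8719 × 1.008 = 0.8789 g
Ratios (÷ 0.436): C 1.000, H 2.000
→ CH2

CH2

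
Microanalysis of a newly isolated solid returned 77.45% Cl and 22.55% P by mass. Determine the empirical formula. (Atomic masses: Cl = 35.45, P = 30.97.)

Cl3P

Assume 100 g: 77.45 g Cl, 22.55 g P.
Cl: 77.45 g ÷ 35.45 g/mol = 2.185 mol
P: 22.55 g ÷ 30.97 g/mol = 0.7281 mol
Divide by the smallest (0.7281 mol P): Cl 3.001, P 1.000
→ Cl3P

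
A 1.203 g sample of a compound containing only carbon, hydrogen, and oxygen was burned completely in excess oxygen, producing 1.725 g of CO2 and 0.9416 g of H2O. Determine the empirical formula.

C3H8O3

mol C = 1.725 / 44.01 = 0.03920; mass C = 0.03920 × 12.01 = 0.4707 g
mol H = 2 × (0.9416 / 18.02) = 0.1045; mass H = 0.1045 × 1.008 = 0.1053 g
mass O = 1.203 − (0.5761) = 0.6269 g → mol O = 0.03918
Smallest is O at 0.03918 mol; normalising gives C 1.000, H 2.667, O 1.000
Multiply by 3: C 3.00, H 8.00, O 3.00 → C3H8O3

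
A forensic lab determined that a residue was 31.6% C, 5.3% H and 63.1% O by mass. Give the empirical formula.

Assume 100 g: 31.6 g C, 5.3 g H, 63.1 g O.
C: 31.6 g ÷ 12.01 g/mol = 2.631 mol
H: 5.3 g ÷ 1.008 g/mol = 5.258 mol
O: 63.1 g ÷ 16.00 g/mol = 3.944 mol
Ratios (÷ 2.631): C 1.000, H 1.998, O 1.499
Scaling by 2: C 2.00, H 4.00, O 3.00 → C2H4O3

C2H4O3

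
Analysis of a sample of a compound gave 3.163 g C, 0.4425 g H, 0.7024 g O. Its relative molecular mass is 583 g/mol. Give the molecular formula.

C36H60O6

C: 3.163 g ÷ 12.01 g/mol = 0.2634 mol
H: 0.4425 g ÷ 1.008 g/mol = 0.439 mol
O: 0.7024 g ÷ 16.00 g/mol = 0.0439 mol
Divide by the smallest (0.0439 mol O): C 5.999, H 10.000, O 1.000
≈ 6:10:1 → C6H10O
Empirical-formula mass = 98.14 g/mol
n = 583 / 98.14 = 5.94 ≈ 6
Molecular formula = (C6H10O)×6 = C36H60O6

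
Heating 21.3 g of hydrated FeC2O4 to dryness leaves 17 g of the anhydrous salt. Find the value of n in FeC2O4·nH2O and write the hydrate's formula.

FeC2O4·2H2O

Mass of water lost = 21.3 − 17 = 4.3 g → 4.3 / 18.02 = 0.2386 mol H2O
Molar mass of FeC2O4 = 143.87 g/mol → mol FeC2O4 = 17 / 143.87 = 0.1182
n = 0.2386 / 0.1182 = 2.02 ≈ 2 → FeC2O4·2H2O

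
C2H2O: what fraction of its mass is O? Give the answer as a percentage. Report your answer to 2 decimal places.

Molar mass = 2(12.01) + 2(1.008) + 1(16.00) = 42.036 g/mol
Mass of O per mole = 1 × 16.00 = 16.000 g
% O = 16.000 / 42.036 × 100 = 38.06%

38.06%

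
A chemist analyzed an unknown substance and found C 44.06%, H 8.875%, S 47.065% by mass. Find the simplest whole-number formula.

C5H12S2

Assume 100 g: 44.06 g C, 8.875 g H, 47.065 g S.
C: 44.06 g ÷ 12.01 g/mol = 3.669 mol
H: 8.875 g ÷ 1.008 g/mol = 8.805 mol
S: 47.065 g ÷ 32.07 g/mol = 1.468 mol
Ratios (÷ 1.468): C 2.500, H 5.999, S 1.000
Multiply by 2: C 5.00, H 12.00, S 2.00 → C5H12S2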